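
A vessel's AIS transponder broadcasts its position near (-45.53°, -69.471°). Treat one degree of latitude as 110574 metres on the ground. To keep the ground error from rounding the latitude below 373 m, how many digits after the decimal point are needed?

3

One degree of latitude covers 110574 m.
With N decimal places the half-ulp bound is 0.5·10⁻ᴺ°, or 0.5·10⁻ᴺ × 110574 m on the ground.
Need 0.5 × 110574 × 10⁻ᴺ ≤ 373 → 10⁻ᴺ ≤ 6.747e-03, so N ≥ 2.17.
So 3 decimal places suffice (55.3 m); 2 would allow up to 553 m.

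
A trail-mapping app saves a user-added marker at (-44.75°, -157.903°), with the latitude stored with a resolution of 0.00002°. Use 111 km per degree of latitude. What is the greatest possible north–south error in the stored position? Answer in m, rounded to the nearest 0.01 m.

1.11 m

With a 0.00002° grid the true value lies within half a step, ±0.00002°/2 = ±1e-05°, of the stored one.
So the N–S error is at most 1e-05 × 111000 = 1.11 m.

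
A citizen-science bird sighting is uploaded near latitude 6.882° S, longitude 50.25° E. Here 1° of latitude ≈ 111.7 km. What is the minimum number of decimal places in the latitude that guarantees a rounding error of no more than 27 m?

4

One degree of latitude covers 111700 m.
With N decimal places the half-ulp bound is 0.5·10⁻ᴺ°, or 0.5·10⁻ᴺ × 111700 m on the ground.
Need 0.5 × 111700 × 10⁻ᴺ ≤ 27 → 10⁻ᴺ ≤ 4.834e-04, so N ≥ 3.32.
So 4 decimal places suffice (5.58 m); 3 would allow up to 55.9 m.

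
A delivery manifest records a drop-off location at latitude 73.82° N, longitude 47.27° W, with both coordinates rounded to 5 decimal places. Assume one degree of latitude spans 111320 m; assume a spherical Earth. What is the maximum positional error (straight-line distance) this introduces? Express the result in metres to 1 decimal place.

Rounding to 5 decimal places leaves each coordinate within ±5e-06° of the true value.
N–S: 5e-06° × 111320 m/° = 0.5566 m.
East–west component at 73.82°: 5e-06° × 111320 × cos 73.82° ≈ 5e-06 × 31020 ≈ 0.1551 m.
The two errors are perpendicular, so the maximum displacement is √(0.5566² + 0.1551²) ≈ 0.577806 m.

0.6 metres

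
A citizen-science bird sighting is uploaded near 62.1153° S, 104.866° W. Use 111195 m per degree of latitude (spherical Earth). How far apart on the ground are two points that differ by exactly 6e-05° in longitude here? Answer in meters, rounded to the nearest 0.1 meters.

At 62.1153° a degree of longitude is 111195 × cos 62.1153° ≈ 52005.2 m, so 6e-05° corresponds to 3.12031 m.

3.1 meters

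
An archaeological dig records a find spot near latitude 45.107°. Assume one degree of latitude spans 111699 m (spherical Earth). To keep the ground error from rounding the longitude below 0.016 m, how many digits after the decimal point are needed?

At 45.107° one degree of longitude covers 111699 × cos 45.107° ≈ 111699 × 0.7058 ≈ 78835.5 m.
Rounding to N decimal places gives at most 0.5 × 10⁻ᴺ degrees of error, i.e. 0.5 × 10⁻ᴺ × 78835.5 m.
Need 0.5 × 78835.5 × 10⁻ᴺ ≤ 0.016 → 10⁻ᴺ ≤ 4.059e-07, so N ≥ 6.39.
At 6 places the error can reach 0.0394 m, but 7 places keeps it to 0.00394 m.

7 decimal places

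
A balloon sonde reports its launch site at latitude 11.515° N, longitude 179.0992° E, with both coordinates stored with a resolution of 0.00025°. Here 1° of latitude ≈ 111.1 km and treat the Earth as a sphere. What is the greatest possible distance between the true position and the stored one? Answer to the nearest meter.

With a 0.00025° grid the true value lies within half a step, ±0.00025°/2 = ±0.000125°, of the stored one.
Latitude error → 0.000125 × 111100 = 13.8875 m along the meridian.
Longitude error → 0.000125 × 111100 × cos 11.515° = 0.000125 × 111100 × 0.9799 ≈ 13.608 m.
Combining orthogonally: (13.8875² + 13.608²)^½ ≈ 19.4432 m.

19 meters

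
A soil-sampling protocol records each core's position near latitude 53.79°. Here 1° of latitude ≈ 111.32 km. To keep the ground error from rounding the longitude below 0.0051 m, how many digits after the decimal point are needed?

At 53.79° one degree of longitude covers 111320 × cos 53.79° ≈ 111320 × 0.5907 ≈ 65761.9 m.
N decimal places → at most half a unit in the last place, 0.5 × 10⁻ᴺ° = 65761.9/2 × 10⁻ᴺ m.
Setting 32881 × 10⁻ᴺ ≤ 0.0051 gives 10ᴺ ≥ 6.447e+06, i.e. N ≥ 6.81.
At 6 places the error can reach 0.0329 m, but 7 places keeps it to 0.00329 m.

7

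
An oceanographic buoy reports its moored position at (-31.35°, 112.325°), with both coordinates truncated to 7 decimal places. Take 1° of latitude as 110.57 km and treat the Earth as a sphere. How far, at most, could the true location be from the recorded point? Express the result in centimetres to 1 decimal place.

1.5 centimetres

Truncating at 7 decimal places can drop up to a full unit in the last place, so each coordinate may be off by as much as 1e-07°.
Latitude error → 1e-07 × 110570 = 0.011057 m along the meridian.
East–west component at 31.35°: 1e-07° × 110570 × cos 31.35° ≈ 1e-07 × 94427.3 ≈ 0.00944273 m.
The two errors are perpendicular, so the maximum displacement is √(0.011057² + 0.00944273²) ≈ 0.0145404 m.
That is 0.0145404 m = 1.454 cm.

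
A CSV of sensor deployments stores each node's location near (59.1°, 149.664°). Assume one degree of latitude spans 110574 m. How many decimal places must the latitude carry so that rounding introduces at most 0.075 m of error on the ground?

One degree of latitude covers 110574 m.
With N decimal places the half-ulp bound is 0.5·10⁻ᴺ°, or 0.5·10⁻ᴺ × 110574 m on the ground.
Need 0.5 × 110574 × 10⁻ᴺ ≤ 0.075 → 10⁻ᴺ ≤ 1.357e-06, so N ≥ 5.87.
At 5 places the error can reach 0.553 m, but 6 places keeps it to 0.0553 m.

6 decimal places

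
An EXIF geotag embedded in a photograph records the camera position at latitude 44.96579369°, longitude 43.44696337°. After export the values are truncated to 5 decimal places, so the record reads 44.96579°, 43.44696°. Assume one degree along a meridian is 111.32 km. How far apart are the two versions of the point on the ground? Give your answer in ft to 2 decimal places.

The latitude changed by +0.00000369° and the longitude by +0.00000337°.
North–south shift: 0.00000369 × 111320 = 0.410771 m.
E–W at 44.9658°: 0.00000337° × 111320 × cos 44.9658° = 0.00000337 × 111320 × 0.7075 ≈ 0.265428 m.
Distance: √(0.410771² + 0.265428²) ≈ 0.489065 m.
Converting: 0.489065 m × 3.2808 ft/m ≈ 1.6045 ft.

1.60 ft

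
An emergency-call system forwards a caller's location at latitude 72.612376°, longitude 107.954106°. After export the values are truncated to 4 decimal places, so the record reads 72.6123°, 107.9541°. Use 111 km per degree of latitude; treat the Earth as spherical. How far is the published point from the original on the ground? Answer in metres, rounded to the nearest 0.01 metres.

8.44 metres

The latitude changed by +0.000076° and the longitude by +0.000006°.
North–south shift: 0.000076 × 111000 = 8.436 m.
E–W at 72.6123°: 0.000006° × 111000 × cos 72.6123° = 0.000006 × 111000 × 0.2988 ≈ 0.199025 m.
Hypotenuse of the two orthogonal shifts: √(8.436² + 0.199025²) = 8.43835 m.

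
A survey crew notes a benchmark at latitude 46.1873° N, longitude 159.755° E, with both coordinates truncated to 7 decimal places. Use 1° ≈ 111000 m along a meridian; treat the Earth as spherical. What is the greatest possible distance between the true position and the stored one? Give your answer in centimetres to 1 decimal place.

1.4 centimetres

Truncating at 7 decimal places can drop up to a full unit in the last place, so each coordinate may be off by as much as 1e-07°.
N–S: 1e-07° × 111000 m/° = 0.0111 m.
East–west component at 46.1873°: 1e-07° × 111000 × cos 46.1873° ≈ 1e-07 × 76845.6 ≈ 0.00768456 m.
Worst case both components are at the extreme and orthogonal: √(0.0111² + 0.00768456²) ≈ 0.0135005 m.
That is 0.0135005 m = 1.35 cm.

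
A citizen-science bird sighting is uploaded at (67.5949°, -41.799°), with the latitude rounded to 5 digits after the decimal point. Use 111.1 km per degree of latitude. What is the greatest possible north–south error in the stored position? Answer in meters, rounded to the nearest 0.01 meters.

0.56 meters

Rounding to 5 decimal places leaves the latitude within ±5e-06° of the true value.
Along the meridian that is 5e-06° × 111100 m/° = 0.5555 m.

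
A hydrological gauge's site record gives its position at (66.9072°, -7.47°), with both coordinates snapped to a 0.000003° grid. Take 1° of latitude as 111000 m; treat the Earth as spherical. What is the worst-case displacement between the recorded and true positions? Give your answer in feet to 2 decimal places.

With a 0.000003° grid the true value lies within half a step, ±0.000003°/2 = ±1.5e-06°, of the stored one.
North–south component: 1.5e-06° × 111000 = 0.1665 m.
Longitude error → 1.5e-06 × 111000 × cos 66.9072° = 1.5e-06 × 111000 × 0.3922 ≈ 0.0653049 m.
Worst case both components are at the extreme and orthogonal: √(0.1665² + 0.0653049²) ≈ 0.178849 m.
In feet: 0.178849 m ÷ 0.3048 ≈ 0.58678 ft.

0.59 feet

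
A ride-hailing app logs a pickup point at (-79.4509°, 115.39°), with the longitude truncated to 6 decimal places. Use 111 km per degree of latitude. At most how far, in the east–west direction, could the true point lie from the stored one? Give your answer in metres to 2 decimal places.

Truncating at 6 decimal places can drop up to a full unit in the last place, so the longitude may be off by as much as 1e-06°.
Parallels shrink by cos φ, so at 79.4509° a degree of longitude is 111000 × 0.1831 ≈ 20321.7 m.
Maximum E–W displacement: 1e-06 × 20321.7 = 0.0203217 m.

0.02 metres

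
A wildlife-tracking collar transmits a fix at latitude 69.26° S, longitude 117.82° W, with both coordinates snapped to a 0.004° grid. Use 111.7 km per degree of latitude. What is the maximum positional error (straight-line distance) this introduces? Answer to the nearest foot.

778 feet

With a 0.004° grid the true value lies within half a step, ±0.004°/2 = ±0.002°, of the stored one.
North–south component: 0.002° × 111700 = 223.4 m.
Longitude error → 0.002 × 111700 × cos 69.26° = 0.002 × 111700 × 0.3541 ≈ 79.1122 m.
Combining orthogonally: (223.4² + 79.1122²)^½ ≈ 236.994 m.
Converting: 236.994 m × 3.2808 ft/m ≈ 777.54 ft.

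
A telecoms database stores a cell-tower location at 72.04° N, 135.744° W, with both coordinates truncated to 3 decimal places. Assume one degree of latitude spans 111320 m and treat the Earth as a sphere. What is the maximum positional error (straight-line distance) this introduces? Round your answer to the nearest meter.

116 meters

Truncating at 3 decimal places can drop up to a full unit in the last place, so each coordinate may be off by as much as 0.001°.
N–S: 0.001° × 111320 m/° = 111.32 m.
E–W at 72.04°: 0.001° × 111320 × cos 72.04° = 0.001 × 111320 × 0.3084 ≈ 34.3259 m.
Worst case both components are at the extreme and orthogonal: √(111.32² + 34.3259²) ≈ 116.492 m.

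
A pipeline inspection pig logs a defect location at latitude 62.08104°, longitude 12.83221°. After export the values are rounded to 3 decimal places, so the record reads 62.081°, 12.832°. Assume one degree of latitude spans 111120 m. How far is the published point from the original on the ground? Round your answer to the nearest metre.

12 metres

The latitude changed by +0.00004° and the longitude by +0.00021°.
North–south shift: 0.00004 × 111120 = 4.4448 m.
East–west at this latitude: 0.00021° × 111120 × cos 62.081° ≈ 0.00021 × 52028.9 = 10.9261 m.
Combined displacement = (4.4448² + 10.9261²)^½ ≈ 11.7956 m.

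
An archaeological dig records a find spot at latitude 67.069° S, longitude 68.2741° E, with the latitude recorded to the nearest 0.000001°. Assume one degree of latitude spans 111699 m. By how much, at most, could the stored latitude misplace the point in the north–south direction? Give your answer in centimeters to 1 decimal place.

5.6 centimeters

Rounding to 6 decimal places leaves the latitude within ±5e-07° of the true value.
North–south distance: 5e-07° × 111699 m/° = 0.0558495 m.
That is 0.0558495 m = 5.5849 cm.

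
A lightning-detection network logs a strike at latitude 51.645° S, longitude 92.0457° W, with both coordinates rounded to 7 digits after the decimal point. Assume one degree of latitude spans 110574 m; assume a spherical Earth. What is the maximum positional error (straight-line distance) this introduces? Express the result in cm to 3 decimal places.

Rounding to 7 decimal places leaves each coordinate within ±5e-08° of the true value.
Latitude error → 5e-08 × 110574 = 0.0055287 m along the meridian.
Longitude error → 5e-08 × 110574 × cos 51.645° = 5e-08 × 110574 × 0.6205 ≈ 0.00343074 m.
Combining orthogonally: (0.0055287² + 0.00343074²)^½ ≈ 0.00650665 m.
That is 0.00650665 m = 0.65066 cm.

0.651 cm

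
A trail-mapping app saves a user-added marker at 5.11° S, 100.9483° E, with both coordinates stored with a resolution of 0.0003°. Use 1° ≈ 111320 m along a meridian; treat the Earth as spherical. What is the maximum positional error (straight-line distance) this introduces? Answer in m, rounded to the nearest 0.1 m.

23.6 m

With a 0.0003° grid the true value lies within half a step, ±0.0003°/2 = ±0.00015°, of the stored one.
Latitude error → 0.00015 × 111320 = 16.698 m along the meridian.
East–west component at 5.11°: 0.00015° × 111320 × cos 5.11° ≈ 0.00015 × 110878 ≈ 16.6316 m.
The two errors are perpendicular, so the maximum displacement is √(16.698² + 16.6316²) ≈ 23.5677 m.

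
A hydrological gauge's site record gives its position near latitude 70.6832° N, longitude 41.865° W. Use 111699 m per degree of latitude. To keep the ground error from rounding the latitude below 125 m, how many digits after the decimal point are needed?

One degree of latitude covers 111699 m.
With N decimal places the half-ulp bound is 0.5·10⁻ᴺ°, or 0.5·10⁻ᴺ × 111699 m on the ground.
Need 0.5 × 111699 × 10⁻ᴺ ≤ 125 → 10⁻ᴺ ≤ 2.238e-03, so N ≥ 2.65.
So 3 decimal places suffice (55.8 m); 2 would allow up to 558 m.

3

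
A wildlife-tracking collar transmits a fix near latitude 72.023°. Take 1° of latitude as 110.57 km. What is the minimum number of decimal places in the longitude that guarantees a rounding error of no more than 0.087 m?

At 72.023° one degree of longitude covers 110570 × cos 72.023° ≈ 110570 × 0.3086 ≈ 34125.8 m.
N decimal places → at most half a unit in the last place, 0.5 × 10⁻ᴺ° = 34125.8/2 × 10⁻ᴺ m.
Setting 17062.9 × 10⁻ᴺ ≤ 0.087 gives 10ᴺ ≥ 1.961e+05, i.e. N ≥ 5.29.
N = 5 would give 0.171 m (too coarse); N = 6 gives 0.0171 m ≤ 0.087 m.

6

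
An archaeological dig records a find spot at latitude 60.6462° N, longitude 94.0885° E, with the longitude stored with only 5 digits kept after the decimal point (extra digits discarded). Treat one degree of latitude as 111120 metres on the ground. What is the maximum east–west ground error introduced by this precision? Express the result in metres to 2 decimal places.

0.54 metres

Truncating at 5 decimal places can drop up to a full unit in the last place, so the longitude may be off by as much as 1e-05°.
Parallels shrink by cos φ, so at 60.6462° a degree of longitude is 111120 × 0.4902 ≈ 54471.1 m.
So at most 1e-05° × 54471.1 ≈ 0.544711 m east–west.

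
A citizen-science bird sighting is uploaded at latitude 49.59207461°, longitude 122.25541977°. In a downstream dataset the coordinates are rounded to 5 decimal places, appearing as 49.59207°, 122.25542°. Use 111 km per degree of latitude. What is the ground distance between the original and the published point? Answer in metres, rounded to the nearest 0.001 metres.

0.512 metres

Δlat = 49.59207461 − 49.59207 = +0.00000461°; Δlon = 122.25541977 − 122.25542 = -0.00000023°.
N–S: 0.00000461° × 111000 m/° = 0.51171 m.
E–W at 49.5921°: -0.00000023° × 111000 × cos 49.5921° = -0.00000023 × 111000 × 0.6482 ≈ -0.0165492 m.
Combined displacement = (0.51171² + 0.0165492²)^½ ≈ 0.511978 m.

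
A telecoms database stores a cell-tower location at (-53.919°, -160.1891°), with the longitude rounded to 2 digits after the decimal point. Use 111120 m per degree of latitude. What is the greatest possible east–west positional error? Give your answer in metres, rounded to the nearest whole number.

Rounding to 2 decimal places leaves the longitude within ±0.005° of the true value.
At latitude 53.919° a degree of longitude spans 111120 m × cos 53.919° = 111120 × 0.5889 ≈ 65441.7 m.
So at most 0.005° × 65441.7 ≈ 327.209 m east–west.

327 metres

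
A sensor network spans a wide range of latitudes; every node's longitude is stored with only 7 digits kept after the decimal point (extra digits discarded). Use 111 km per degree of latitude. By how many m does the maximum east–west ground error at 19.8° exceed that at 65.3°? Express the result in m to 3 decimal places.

0.006 m

Truncating at 7 decimal places can drop up to a full unit in the last place, so the longitude may be off by as much as 1e-07°.
Error at 19.8° = 1e-07° × 111000 × cos 19.8° ≈ 0.0111 × 0.9409 = 0.010444 m.
At 65.3°: 1e-07° × 111000 × cos 65.3° = 1e-07 × 111000 × 0.4179 ≈ 0.0046383 m.
So the lower-latitude error exceeds the higher by 0.010444 − 0.0046383 = 0.0058055 m.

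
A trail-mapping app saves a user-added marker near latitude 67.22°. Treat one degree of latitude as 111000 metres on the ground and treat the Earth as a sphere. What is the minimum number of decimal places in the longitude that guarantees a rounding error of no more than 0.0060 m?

7 decimal places

At 67.22° one degree of longitude covers 111000 × cos 67.22° ≈ 111000 × 0.3872 ≈ 42978.5 m.
N decimal places → at most half a unit in the last place, 0.5 × 10⁻ᴺ° = 42978.5/2 × 10⁻ᴺ m.
Need 0.5 × 42978.5 × 10⁻ᴺ ≤ 0.0060 → 10⁻ᴺ ≤ 2.792e-07, so N ≥ 6.55.
At 6 places the error can reach 0.0215 m, but 7 places keeps it to 0.00215 m.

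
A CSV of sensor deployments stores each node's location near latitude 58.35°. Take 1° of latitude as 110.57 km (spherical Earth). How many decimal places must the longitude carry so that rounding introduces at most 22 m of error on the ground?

4

At 58.35° one degree of longitude covers 110570 × cos 58.35° ≈ 110570 × 0.5247 ≈ 58019.3 m.
With N decimal places the half-ulp bound is 0.5·10⁻ᴺ°, or 0.5·10⁻ᴺ × 58019.3 m on the ground.
Setting 29009.6 × 10⁻ᴺ ≤ 22 gives 10ᴺ ≥ 1319, i.e. N ≥ 3.12.
At 3 places the error can reach 29 m, but 4 places keeps it to 2.9 m.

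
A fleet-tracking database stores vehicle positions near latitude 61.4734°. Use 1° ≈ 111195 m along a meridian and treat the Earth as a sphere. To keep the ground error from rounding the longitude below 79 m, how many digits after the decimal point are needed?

3 decimal places

At 61.4734° one degree of longitude covers 111195 × cos 61.4734° ≈ 111195 × 0.4776 ≈ 53103 m.
Rounding to N decimal places gives at most 0.5 × 10⁻ᴺ degrees of error, i.e. 0.5 × 10⁻ᴺ × 53103 m.
Setting 26551.5 × 10⁻ᴺ ≤ 79 gives 10ᴺ ≥ 336.1, i.e. N ≥ 2.53.
So 3 decimal places suffice (26.6 m); 2 would allow up to 266 m.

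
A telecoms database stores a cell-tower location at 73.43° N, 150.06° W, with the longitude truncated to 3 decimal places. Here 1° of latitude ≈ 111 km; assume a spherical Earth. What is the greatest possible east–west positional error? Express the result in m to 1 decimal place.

Truncating at 3 decimal places can drop up to a full unit in the last place, so the longitude may be off by as much as 0.001°.
At latitude 73.43° a degree of longitude spans 111000 m × cos 73.43° = 111000 × 0.2852 ≈ 31655.7 m.
Maximum E–W displacement: 0.001 × 31655.7 = 31.6557 m.

31.7 m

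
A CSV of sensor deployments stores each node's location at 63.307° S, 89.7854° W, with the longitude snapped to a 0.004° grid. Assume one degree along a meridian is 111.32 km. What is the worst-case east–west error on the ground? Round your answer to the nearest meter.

100 meters

With a 0.004° grid the true value lies within half a step, ±0.004°/2 = ±0.002°, of the stored one.
Parallels shrink by cos φ, so at 63.307° a degree of longitude is 111320 × 0.4492 ≈ 50006 m.
East–west error: 0.002° × 50006 m/° ≈ 100.012 m.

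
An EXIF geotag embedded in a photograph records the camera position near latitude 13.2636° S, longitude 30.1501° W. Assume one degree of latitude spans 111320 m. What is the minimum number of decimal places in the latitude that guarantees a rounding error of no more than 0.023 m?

7 decimal places

One degree of latitude covers 111320 m.
Rounding to N decimal places gives at most 0.5 × 10⁻ᴺ degrees of error, i.e. 0.5 × 10⁻ᴺ × 111320 m.
Setting 55660 × 10⁻ᴺ ≤ 0.023 gives 10ᴺ ≥ 2.42e+06, i.e. N ≥ 6.38.
So 7 decimal places suffice (0.00557 m); 6 would allow up to 0.0557 m.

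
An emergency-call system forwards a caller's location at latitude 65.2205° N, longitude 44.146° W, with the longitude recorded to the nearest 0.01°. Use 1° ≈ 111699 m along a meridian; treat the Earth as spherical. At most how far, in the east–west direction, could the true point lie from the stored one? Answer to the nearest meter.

234 meters

Rounding to 2 decimal places leaves the longitude within ±0.005° of the true value.
One degree of longitude at 65.2205° is 111699 × cos 65.2205° ≈ 111699 × 0.4191 = 46816.1 m.
Maximum E–W displacement: 0.005 × 46816.1 = 234.08 m.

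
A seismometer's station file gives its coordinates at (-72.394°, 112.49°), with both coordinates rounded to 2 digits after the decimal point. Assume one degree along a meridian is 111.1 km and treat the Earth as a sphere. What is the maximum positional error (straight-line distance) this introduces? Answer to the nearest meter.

Rounding to 2 decimal places leaves each coordinate within ±0.005° of the true value.
North–south component: 0.005° × 111100 = 555.5 m.
E–W at 72.394°: 0.005° × 111100 × cos 72.394° = 0.005 × 111100 × 0.3025 ≈ 168.022 m.
The two errors are perpendicular, so the maximum displacement is √(555.5² + 168.022²) ≈ 580.355 m.

580 meters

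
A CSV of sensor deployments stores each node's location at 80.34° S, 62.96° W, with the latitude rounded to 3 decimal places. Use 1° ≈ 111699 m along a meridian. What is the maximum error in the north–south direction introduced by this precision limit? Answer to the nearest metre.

Rounding to 3 decimal places leaves the latitude within ±0.0005° of the true value.
So the N–S error is at most 0.0005 × 111699 = 55.8495 m.

56 metres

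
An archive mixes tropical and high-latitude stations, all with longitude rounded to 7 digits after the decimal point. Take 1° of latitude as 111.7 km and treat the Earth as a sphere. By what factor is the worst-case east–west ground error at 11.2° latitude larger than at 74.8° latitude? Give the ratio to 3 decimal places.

Rounding to 7 decimal places leaves the longitude within ±5e-08° of the true value.
Error at 11.2° = 5e-08° × 111700 × cos 11.2° ≈ 0.005585 × 0.9810 = 0.0054786 m.
At 74.8°: 5e-08° × 111700 × cos 74.8° = 5e-08 × 111700 × 0.2622 ≈ 0.0014643 m.
The ratio reduces to cos 11.2° / cos 74.8° = 0.9810/0.2622 ≈ 3.7414.

3.741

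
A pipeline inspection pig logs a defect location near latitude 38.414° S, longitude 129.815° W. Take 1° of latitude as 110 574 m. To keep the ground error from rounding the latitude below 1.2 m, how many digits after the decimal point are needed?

One degree of latitude covers 110574 m.
N decimal places → at most half a unit in the last place, 0.5 × 10⁻ᴺ° = 110574/2 × 10⁻ᴺ m.
Setting 55287 × 10⁻ᴺ ≤ 1.2 gives 10ᴺ ≥ 4.607e+04, i.e. N ≥ 4.66.
N = 4 would give 5.53 m (too coarse); N = 5 gives 0.553 m ≤ 1.2 m.

5 decimal places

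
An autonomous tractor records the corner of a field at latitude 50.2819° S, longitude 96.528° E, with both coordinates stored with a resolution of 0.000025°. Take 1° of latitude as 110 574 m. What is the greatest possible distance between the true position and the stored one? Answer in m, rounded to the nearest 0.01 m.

1.64 m

With a 0.000025° grid the true value lies within half a step, ±0.000025°/2 = ±1.25e-05°, of the stored one.
North–south component: 1.25e-05° × 110574 = 1.38218 m.
E–W at 50.2819°: 1.25e-05° × 110574 × cos 50.2819° = 1.25e-05 × 110574 × 0.6390 ≈ 0.883225 m.
Worst case both components are at the extreme and orthogonal: √(1.38218² + 0.883225²) ≈ 1.64027 m.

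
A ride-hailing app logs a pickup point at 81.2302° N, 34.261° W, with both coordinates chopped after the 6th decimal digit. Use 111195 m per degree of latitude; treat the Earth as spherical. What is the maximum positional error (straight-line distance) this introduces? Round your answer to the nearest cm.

Truncating at 6 decimal places can drop up to a full unit in the last place, so each coordinate may be off by as much as 1e-06°.
North–south component: 1e-06° × 111195 = 0.111195 m.
Longitude error → 1e-06 × 111195 × cos 81.2302° = 1e-06 × 111195 × 0.1525 ≈ 0.0169533 m.
Worst case both components are at the extreme and orthogonal: √(0.111195² + 0.0169533²) ≈ 0.11248 m.
That is 0.11248 m = 11.248 cm.

11 cm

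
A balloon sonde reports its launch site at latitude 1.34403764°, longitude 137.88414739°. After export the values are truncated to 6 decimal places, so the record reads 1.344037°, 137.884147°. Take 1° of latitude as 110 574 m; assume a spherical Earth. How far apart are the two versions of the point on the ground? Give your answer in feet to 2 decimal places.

0.27 feet

Δlat = 1.34403764 − 1.344037 = +0.00000064°; Δlon = 137.88414739 − 137.884147 = +0.00000039°.
North–south shift: 0.00000064 × 110574 = 0.0707674 m.
E–W at 1.34404°: 0.00000039° × 110574 × cos 1.34404° = 0.00000039 × 110574 × 0.9997 ≈ 0.043112 m.
Distance: √(0.0707674² + 0.043112²) ≈ 0.0828653 m.
Converting: 0.0828653 m × 3.2808 ft/m ≈ 0.27187 ft.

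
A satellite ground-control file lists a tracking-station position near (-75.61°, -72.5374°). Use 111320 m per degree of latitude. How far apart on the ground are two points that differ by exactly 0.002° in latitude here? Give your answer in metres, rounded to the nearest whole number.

0.002° × 111320 m/° = 222.64 m.

223 metres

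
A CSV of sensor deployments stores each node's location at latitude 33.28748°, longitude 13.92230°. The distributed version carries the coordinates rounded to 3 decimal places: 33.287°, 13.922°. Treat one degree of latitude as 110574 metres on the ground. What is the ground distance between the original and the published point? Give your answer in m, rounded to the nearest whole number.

The latitude changed by +0.00048° and the longitude by +0.00030°.
N–S: 0.00048° × 110574 m/° = 53.0755 m.
E–W at 33.287°: 0.00030° × 110574 × cos 33.287° = 0.00030 × 110574 × 0.8359 ≈ 27.7297 m.
Hypotenuse of the two orthogonal shifts: √(53.0755² + 27.7297²) = 59.8828 m.

60 m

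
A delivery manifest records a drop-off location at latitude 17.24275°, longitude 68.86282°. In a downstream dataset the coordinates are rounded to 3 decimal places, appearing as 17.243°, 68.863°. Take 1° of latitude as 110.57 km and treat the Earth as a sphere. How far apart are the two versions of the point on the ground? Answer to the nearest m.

34 m

The latitude changed by -0.00025° and the longitude by -0.00018°.
North–south shift: -0.00025 × 110570 = -27.6425 m.
E–W at 17.243°: -0.00018° × 110570 × cos 17.243° = -0.00018 × 110570 × 0.9551 ≈ -19.0081 m.
Hypotenuse of the two orthogonal shifts: √(27.6425² + 19.0081²) = 33.5472 m.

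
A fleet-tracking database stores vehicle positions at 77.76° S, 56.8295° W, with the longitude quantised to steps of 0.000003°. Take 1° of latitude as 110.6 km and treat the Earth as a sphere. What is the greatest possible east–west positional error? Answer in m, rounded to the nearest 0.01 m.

With a 0.000003° grid the true value lies within half a step, ±0.000003°/2 = ±1.5e-06°, of the stored one.
Parallels shrink by cos φ, so at 77.76° a degree of longitude is 110600 × 0.2120 ≈ 23448 m.
So at most 1.5e-06° × 23448 ≈ 0.035172 m east–west.

0.04 m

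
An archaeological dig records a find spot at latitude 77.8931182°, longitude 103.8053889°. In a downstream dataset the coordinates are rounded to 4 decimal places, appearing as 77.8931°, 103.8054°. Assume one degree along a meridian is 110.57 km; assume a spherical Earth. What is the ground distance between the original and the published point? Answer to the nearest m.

Δlat = 77.8931182 − 77.8931 = +0.0000182°; Δlon = 103.8053889 − 103.8054 = -0.0000111°.
N–S: 0.0000182° × 110570 m/° = 2.01237 m.
E–W at 77.8931°: -0.0000111° × 110570 × cos 77.8931° = -0.0000111 × 110570 × 0.2097 ≈ -0.257415 m.
Distance: √(2.01237² + 0.257415²) ≈ 2.02877 m.

2 m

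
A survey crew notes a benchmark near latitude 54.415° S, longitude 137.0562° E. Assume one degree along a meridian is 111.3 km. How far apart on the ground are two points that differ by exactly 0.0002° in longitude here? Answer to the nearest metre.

13 metres

One degree of longitude here spans 111300 × cos 54.415° = 111300 × 0.5819 ≈ 64766.6 m; 0.0002° of that is 12.9533 m.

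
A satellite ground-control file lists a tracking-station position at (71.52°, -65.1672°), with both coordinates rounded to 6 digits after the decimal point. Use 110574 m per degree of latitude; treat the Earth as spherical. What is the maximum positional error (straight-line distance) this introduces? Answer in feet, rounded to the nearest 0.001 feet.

Rounding to 6 decimal places leaves each coordinate within ±5e-07° of the true value.
N–S: 5e-07° × 110574 m/° = 0.055287 m.
East–west component at 71.52°: 5e-07° × 110574 × cos 71.52° ≈ 5e-07 × 35049 ≈ 0.0175245 m.
Worst case both components are at the extreme and orthogonal: √(0.055287² + 0.0175245²) ≈ 0.0579979 m.
In feet: 0.0579979 m ÷ 0.3048 ≈ 0.19028 ft.

0.190 feet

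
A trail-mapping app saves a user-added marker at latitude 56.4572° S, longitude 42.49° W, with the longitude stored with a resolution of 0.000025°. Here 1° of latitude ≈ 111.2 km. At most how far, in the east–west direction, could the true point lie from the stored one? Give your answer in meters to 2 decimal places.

0.77 meters

With a 0.000025° grid the true value lies within half a step, ±0.000025°/2 = ±1.25e-05°, of the stored one.
Parallels shrink by cos φ, so at 56.4572° a degree of longitude is 111200 × 0.5526 ≈ 61444.6 m.
East–west error: 1.25e-05° × 61444.6 m/° ≈ 0.768058 m.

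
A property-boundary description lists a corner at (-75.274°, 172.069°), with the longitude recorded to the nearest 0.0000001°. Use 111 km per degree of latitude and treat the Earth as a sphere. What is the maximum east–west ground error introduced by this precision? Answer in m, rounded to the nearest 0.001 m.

Rounding to 7 decimal places leaves the longitude within ±5e-08° of the true value.
One degree of longitude at 75.274° is 111000 × cos 75.274° ≈ 111000 × 0.2542 = 28215.9 m.
So at most 5e-08° × 28215.9 ≈ 0.00141079 m east–west.

0.001 m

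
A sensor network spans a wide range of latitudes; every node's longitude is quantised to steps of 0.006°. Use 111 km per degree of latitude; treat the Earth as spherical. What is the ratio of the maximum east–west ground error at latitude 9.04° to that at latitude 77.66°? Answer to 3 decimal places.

With a 0.006° grid the true value lies within half a step, ±0.006°/2 = ±0.003°, of the stored one.
At 9.04°: 0.003° × 111000 × cos 9.04° = 0.003 × 111000 × 0.9876 ≈ 328.86 m.
At 77.66°: 0.003° × 111000 × cos 77.66° = 0.003 × 111000 × 0.2137 ≈ 71.166 m.
Ratio: 328.86 / 71.166 = cos 9.04° / cos 77.66° ≈ 4.6211.

4.621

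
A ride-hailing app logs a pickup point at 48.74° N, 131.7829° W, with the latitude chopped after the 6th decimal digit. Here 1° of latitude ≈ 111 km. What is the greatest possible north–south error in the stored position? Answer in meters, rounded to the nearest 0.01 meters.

Truncating at 6 decimal places can drop up to a full unit in the last place, so the latitude may be off by as much as 1e-06°.
North–south distance: 1e-06° × 111000 m/° = 0.111 m.

0.11 meters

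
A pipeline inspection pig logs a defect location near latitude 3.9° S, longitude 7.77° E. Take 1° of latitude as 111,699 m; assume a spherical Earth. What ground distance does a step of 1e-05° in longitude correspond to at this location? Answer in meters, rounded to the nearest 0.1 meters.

One degree of longitude here spans 111699 × cos 3.9° = 111699 × 0.9977 ≈ 111440 m; 1e-05° of that is 1.1144 m.

1.1 meters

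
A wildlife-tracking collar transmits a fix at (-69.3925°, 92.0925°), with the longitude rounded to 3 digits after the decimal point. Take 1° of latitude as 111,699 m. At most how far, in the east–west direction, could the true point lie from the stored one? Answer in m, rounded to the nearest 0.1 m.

Rounding to 3 decimal places leaves the longitude within ±0.0005° of the true value.
At latitude 69.3925° a degree of longitude spans 111699 m × cos 69.3925° = 111699 × 0.3520 ≈ 39314 m.
So at most 0.0005° × 39314 ≈ 19.657 m east–west.

19.7 m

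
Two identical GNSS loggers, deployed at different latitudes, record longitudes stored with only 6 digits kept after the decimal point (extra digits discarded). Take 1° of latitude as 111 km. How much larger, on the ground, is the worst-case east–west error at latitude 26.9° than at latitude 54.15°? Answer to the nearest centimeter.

3 centimeters

Truncating at 6 decimal places can drop up to a full unit in the last place, so the longitude may be off by as much as 1e-06°.
Error at 26.9° = 1e-06° × 111000 × cos 26.9° ≈ 0.111 × 0.8918 = 0.09899 m.
At 54.15°: 1e-06° × 111000 × cos 54.15° = 1e-06 × 111000 × 0.5857 ≈ 0.065009 m.
Difference: 0.09899 − 0.065009 = 0.033981 m.
That is 0.0339807 m = 3.3981 cm.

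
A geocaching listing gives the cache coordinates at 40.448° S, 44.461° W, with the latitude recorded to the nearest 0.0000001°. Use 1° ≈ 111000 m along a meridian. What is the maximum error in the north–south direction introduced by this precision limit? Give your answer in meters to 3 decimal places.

0.006 meters

Rounding to 7 decimal places leaves the latitude within ±5e-08° of the true value.
Along the meridian that is 5e-08° × 111000 m/° = 0.00555 m.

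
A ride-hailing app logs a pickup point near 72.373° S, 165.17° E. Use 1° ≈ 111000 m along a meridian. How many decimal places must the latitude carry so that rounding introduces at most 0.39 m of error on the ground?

One degree of latitude covers 111000 m.
With N decimal places the half-ulp bound is 0.5·10⁻ᴺ°, or 0.5·10⁻ᴺ × 111000 m on the ground.
Need 0.5 × 111000 × 10⁻ᴺ ≤ 0.39 → 10⁻ᴺ ≤ 7.027e-06, so N ≥ 5.15.
N = 5 would give 0.555 m (too coarse); N = 6 gives 0.0555 m ≤ 0.39 m.

6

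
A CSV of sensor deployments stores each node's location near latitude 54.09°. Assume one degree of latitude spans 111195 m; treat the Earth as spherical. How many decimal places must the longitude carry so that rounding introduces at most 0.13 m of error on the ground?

At 54.09° one degree of longitude covers 111195 × cos 54.09° ≈ 111195 × 0.5865 ≈ 65217.4 m.
Rounding to N decimal places gives at most 0.5 × 10⁻ᴺ degrees of error, i.e. 0.5 × 10⁻ᴺ × 65217.4 m.
Setting 32608.7 × 10⁻ᴺ ≤ 0.13 gives 10ᴺ ≥ 2.508e+05, i.e. N ≥ 5.40.
N = 5 would give 0.326 m (too coarse); N = 6 gives 0.0326 m ≤ 0.13 m.

6 decimal places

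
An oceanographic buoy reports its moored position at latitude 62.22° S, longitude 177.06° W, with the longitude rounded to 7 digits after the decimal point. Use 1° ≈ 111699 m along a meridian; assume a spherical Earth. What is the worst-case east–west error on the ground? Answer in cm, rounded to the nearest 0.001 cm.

0.260 cm

Rounding to 7 decimal places leaves the longitude within ±5e-08° of the true value.
At latitude 62.22° a degree of longitude spans 111699 m × cos 62.22° = 111699 × 0.4661 ≈ 52060.4 m.
East–west error: 5e-08° × 52060.4 m/° ≈ 0.00260302 m.
That is 0.00260302 m = 0.2603 cm.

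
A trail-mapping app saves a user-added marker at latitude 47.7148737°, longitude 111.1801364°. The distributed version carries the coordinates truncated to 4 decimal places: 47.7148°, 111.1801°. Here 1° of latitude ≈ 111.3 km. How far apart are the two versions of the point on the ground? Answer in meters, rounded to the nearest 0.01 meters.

8.64 meters

The latitude changed by +0.0000737° and the longitude by +0.0000364°.
N–S: 0.0000737° × 111300 m/° = 8.20281 m.
E–W at 47.7148°: 0.0000364° × 111300 × cos 47.7148° = 0.0000364 × 111300 × 0.6728 ≈ 2.72581 m.
Hypotenuse of the two orthogonal shifts: √(8.20281² + 2.72581²) = 8.64385 m.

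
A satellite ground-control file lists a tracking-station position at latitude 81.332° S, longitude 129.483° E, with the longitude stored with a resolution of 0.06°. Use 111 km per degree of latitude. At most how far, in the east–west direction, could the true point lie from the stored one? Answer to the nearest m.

With a 0.06° grid the true value lies within half a step, ±0.06°/2 = ±0.03°, of the stored one.
Parallels shrink by cos φ, so at 81.332° a degree of longitude is 111000 × 0.1507 ≈ 16728.7 m.
East–west error: 0.03° × 16728.7 m/° ≈ 501.86 m.

502 m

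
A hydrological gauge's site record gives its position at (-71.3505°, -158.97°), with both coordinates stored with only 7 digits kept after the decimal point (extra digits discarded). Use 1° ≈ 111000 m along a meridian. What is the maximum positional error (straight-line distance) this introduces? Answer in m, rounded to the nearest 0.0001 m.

0.0117 m

Truncating at 7 decimal places can drop up to a full unit in the last place, so each coordinate may be off by as much as 1e-07°.
N–S: 1e-07° × 111000 m/° = 0.0111 m.
East–west component at 71.3505°: 1e-07° × 111000 × cos 71.3505° ≈ 1e-07 × 35495.4 ≈ 0.00354954 m.
Worst case both components are at the extreme and orthogonal: √(0.0111² + 0.00354954²) ≈ 0.0116537 m.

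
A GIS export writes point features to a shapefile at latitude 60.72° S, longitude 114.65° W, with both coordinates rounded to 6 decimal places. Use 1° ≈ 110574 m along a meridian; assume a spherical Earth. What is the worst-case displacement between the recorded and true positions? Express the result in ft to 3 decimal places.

Rounding to 6 decimal places leaves each coordinate within ±5e-07° of the true value.
N–S: 5e-07° × 110574 m/° = 0.055287 m.
E–W at 60.72°: 5e-07° × 110574 × cos 60.72° = 5e-07 × 110574 × 0.4891 ≈ 0.0270397 m.
The two errors are perpendicular, so the maximum displacement is √(0.055287² + 0.0270397²) ≈ 0.0615451 m.
Converting: 0.0615451 m × 3.2808 ft/m ≈ 0.20192 ft.

0.202 ft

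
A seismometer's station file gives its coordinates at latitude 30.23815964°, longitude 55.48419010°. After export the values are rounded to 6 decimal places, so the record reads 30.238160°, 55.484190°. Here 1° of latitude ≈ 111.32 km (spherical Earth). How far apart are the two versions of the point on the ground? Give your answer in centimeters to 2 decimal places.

Δlat = 30.23815964 − 30.238160 = -0.00000036°; Δlon = 55.48419010 − 55.484190 = +0.00000010°.
North–south shift: -0.00000036 × 111320 = -0.0400752 m.
East–west at this latitude: 0.00000010° × 111320 × cos 30.2382° ≈ 0.00000010 × 96173.8 = 0.00961738 m.
Distance: √(0.0400752² + 0.00961738²) ≈ 0.0412131 m.
That is 0.0412131 m = 4.1213 cm.

4.12 centimeters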